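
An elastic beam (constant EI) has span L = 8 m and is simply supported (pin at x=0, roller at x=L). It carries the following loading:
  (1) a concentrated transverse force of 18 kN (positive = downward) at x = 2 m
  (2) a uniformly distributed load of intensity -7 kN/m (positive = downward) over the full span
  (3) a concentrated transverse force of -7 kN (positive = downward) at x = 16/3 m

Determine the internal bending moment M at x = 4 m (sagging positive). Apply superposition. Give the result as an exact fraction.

M(4) = -142/3 kN·m

Load 1 — point force P=18 kN at a=2 m (b=L-a=6):
  M_1 = Pa(L-x)/L  [x>a] = 18·2·(8-4)/8 = 18 kN·m
Load 2 — uniform load w=-7 kN/m over full span:
  M_2 = wx(L-x)/2 = (-7)·4·(8-4)/2 = -56 kN·m
Load 3 — point force P=-7 kN at a=16/3 m (b=L-a=8/3):
  M_3 = Pbx/L  [x≤a] = (-7)·(8/3)·4/8 = -28/3 kN·m
Superposition: M = Σ M_i = -142/3 kN·m ≈ -47.333333 kN·m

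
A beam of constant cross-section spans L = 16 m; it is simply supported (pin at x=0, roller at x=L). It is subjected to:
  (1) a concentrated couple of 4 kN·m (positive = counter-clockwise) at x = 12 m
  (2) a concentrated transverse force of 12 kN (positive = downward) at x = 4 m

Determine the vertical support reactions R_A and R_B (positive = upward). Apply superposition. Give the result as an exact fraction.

R_A = 37/4 kN, R_B = 11/4 kN

Load 1 — applied couple M₀=4 kN·m at a=12 m (b=L-a=4):
  R_A = M₀/L = 4/16 = 1/4 kN
  R_B = -M₀/L = -4/16 = -1/4 kN
Load 2 — point force P=12 kN at a=4 m (b=L-a=12):
  R_A = Pb/L = 12·12/16 = 9 kN
  R_B = Pa/L = 12·4/16 = 3 kN
Superposition: R_A = 37/4 kN, R_B = 11/4 kN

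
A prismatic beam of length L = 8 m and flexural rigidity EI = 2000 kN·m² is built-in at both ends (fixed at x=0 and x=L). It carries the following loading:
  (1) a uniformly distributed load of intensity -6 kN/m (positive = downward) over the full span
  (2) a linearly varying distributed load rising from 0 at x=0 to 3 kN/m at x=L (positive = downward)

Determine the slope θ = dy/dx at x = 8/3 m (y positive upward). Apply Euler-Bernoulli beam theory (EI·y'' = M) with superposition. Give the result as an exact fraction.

θ(8/3) = 352/50625 rad

Load 1 — uniform load w=-6 kN/m over full span:
  θ_1 = -wx(L-x)(L-2x)/(12EI) = -(-6)·(8/3)·(8-(8/3))·(8-2·(8/3))/(12·2000) = 32/3375 rad
Load 2 — triangular load w₀=3 kN/m (0→w₀ over full span):
  θ_2 = -w₀(2x(L-x)(L-2x)(x+2L)+x²(L-x)²)/(120LEI) = -3·(2·(8/3)·(8-(8/3))·(8-2·(8/3))·((8/3)+2·8)+(8/3)²·(8-(8/3))²)/(120·8·2000) = -128/50625 rad
Superposition: θ = Σ θ_i = 352/50625 rad ≈ 0.006953 rad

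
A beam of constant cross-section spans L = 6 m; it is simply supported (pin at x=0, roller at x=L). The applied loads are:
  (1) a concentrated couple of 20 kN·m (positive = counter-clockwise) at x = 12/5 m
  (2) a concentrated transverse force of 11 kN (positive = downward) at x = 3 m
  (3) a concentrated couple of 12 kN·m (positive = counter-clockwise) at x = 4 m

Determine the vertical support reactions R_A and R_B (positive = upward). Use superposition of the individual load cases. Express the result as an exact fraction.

Load 1 — applied couple M₀=20 kN·m at a=12/5 m (b=L-a=18/5):
  R_A = M₀/L = 20/6 = 10/3 kN
  R_B = -M₀/L = -20/6 = -10/3 kN
Load 2 — point force P=11 kN at a=3 m (b=L-a=3):
  R_A = Pb/L = 11·3/6 = 11/2 kN
  R_B = Pa/L = 11·3/6 = 11/2 kN
Load 3 — applied couple M₀=12 kN·m at a=4 m (b=L-a=2):
  R_A = M₀/L = 12/6 = 2 kN
  R_B = -M₀/L = -12/6 = -2 kN
Superposition: R_A = 65/6 kN, R_B = 1/6 kN

R_A = 65/6 kN, R_B = 1/6 kN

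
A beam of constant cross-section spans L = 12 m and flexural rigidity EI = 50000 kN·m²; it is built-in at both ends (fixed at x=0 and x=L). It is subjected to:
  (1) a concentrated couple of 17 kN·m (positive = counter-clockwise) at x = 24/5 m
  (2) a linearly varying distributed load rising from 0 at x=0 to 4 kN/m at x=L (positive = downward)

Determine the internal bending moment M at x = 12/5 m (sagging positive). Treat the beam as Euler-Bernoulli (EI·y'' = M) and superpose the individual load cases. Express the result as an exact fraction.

Load 1 — applied couple M₀=17 kN·m at a=24/5 m (b=L-a=36/5):
  M_1 = R_Ax - M_A  [x≤a] with R_A=51/25, M_A=51/25 = (51/25)·(12/5) - (51/25) = 357/125 kN·m
Load 2 — triangular load w₀=4 kN/m (0→w₀ over full span):
  M_2 = 3w₀Lx/20 - w₀L²/30 - w₀x³/(6L) = 3·4·12·(12/5)/20 - 4·12²/30 - 4·(12/5)³/(6·12) = -336/125 kN·m
Superposition: M = Σ M_i = 21/125 kN·m ≈ 0.168000 kN·m

M(12/5) = 21/125 kN·m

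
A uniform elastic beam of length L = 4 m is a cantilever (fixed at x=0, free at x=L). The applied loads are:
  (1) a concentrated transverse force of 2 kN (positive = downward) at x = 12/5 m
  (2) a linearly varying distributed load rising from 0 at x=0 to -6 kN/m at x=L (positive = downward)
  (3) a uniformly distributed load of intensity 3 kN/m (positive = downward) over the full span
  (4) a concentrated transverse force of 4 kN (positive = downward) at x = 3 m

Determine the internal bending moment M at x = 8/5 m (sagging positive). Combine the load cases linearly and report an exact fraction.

Load 1 — point force P=2 kN at a=12/5 m (b=L-a=8/5):
  M_1 = -P(a-x)  [x≤a] = -2·((12/5)-(8/5)) = -8/5 kN·m
Load 2 — triangular load w₀=-6 kN/m (0→w₀ over full span):
  M_2 = w₀Lx/2 - w₀L²/3 - w₀x³/(6L) = (-6)·4·(8/5)/2 - (-6)·4²/3 - (-6)·(8/5)³/(6·4) = 1728/125 kN·m
Load 3 — uniform load w=3 kN/m over full span:
  M_3 = -w(L-x)²/2 = -3·(4-(8/5))²/2 = -216/25 kN·m
Load 4 — point force P=4 kN at a=3 m (b=L-a=1):
  M_4 = -P(a-x)  [x≤a] = -4·(3-(8/5)) = -28/5 kN·m
Superposition: M = Σ M_i = -252/125 kN·m ≈ -2.016000 kN·m

M(8/5) = -252/125 kN·m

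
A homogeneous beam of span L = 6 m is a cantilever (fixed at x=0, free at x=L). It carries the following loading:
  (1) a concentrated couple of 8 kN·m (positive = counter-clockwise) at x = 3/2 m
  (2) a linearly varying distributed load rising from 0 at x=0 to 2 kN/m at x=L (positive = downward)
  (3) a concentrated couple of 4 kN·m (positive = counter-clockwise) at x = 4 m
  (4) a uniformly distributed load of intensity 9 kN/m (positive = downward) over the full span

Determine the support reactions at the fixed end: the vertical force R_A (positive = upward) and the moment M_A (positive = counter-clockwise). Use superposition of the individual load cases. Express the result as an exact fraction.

R_A = 60 kN, M_A = 174 kN·m

Load 1 — applied couple M₀=8 kN·m at a=3/2 m (b=L-a=9/2):
  R_A = 0 kN
  M_A = -M₀ = -8 kN·m
Load 2 — triangular load w₀=2 kN/m (0→w₀ over full span):
  R_A = w₀L/2 = 2·6/2 = 6 kN
  M_A = w₀L²/3 = 2·6²/3 = 24 kN·m
Load 3 — applied couple M₀=4 kN·m at a=4 m (b=L-a=2):
  R_A = 0 kN
  M_A = -M₀ = -4 kN·m
Load 4 — uniform load w=9 kN/m over full span:
  R_A = wL = 9·6 = 54 kN
  M_A = wL²/2 = 9·6²/2 = 162 kN·m
Superposition: R_A = 60 kN, M_A = 174 kN·m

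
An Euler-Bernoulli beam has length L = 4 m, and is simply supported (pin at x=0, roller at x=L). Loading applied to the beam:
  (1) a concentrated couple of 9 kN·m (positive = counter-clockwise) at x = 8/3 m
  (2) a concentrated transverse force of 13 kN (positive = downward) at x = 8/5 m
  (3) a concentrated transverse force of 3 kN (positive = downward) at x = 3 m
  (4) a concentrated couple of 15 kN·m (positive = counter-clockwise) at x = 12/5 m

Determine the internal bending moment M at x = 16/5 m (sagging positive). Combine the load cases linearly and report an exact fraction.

M(16/5) = 29/25 kN·m

Load 1 — applied couple M₀=9 kN·m at a=8/3 m (b=L-a=4/3):
  M_1 = M₀x/L - M₀  [x>a] = 9·(16/5)/4 - 9 = -9/5 kN·m
Load 2 — point force P=13 kN at a=8/5 m (b=L-a=12/5):
  M_2 = Pa(L-x)/L  [x>a] = 13·(8/5)·(4-(16/5))/4 = 104/25 kN·m
Load 3 — point force P=3 kN at a=3 m (b=L-a=1):
  M_3 = Pa(L-x)/L  [x>a] = 3·3·(4-(16/5))/4 = 9/5 kN·m
Load 4 — applied couple M₀=15 kN·m at a=12/5 m (b=L-a=8/5):
  M_4 = M₀x/L - M₀  [x>a] = 15·(16/5)/4 - 15 = -3 kN·m
Superposition: M = Σ M_i = 29/25 kN·m ≈ 1.160000 kN·m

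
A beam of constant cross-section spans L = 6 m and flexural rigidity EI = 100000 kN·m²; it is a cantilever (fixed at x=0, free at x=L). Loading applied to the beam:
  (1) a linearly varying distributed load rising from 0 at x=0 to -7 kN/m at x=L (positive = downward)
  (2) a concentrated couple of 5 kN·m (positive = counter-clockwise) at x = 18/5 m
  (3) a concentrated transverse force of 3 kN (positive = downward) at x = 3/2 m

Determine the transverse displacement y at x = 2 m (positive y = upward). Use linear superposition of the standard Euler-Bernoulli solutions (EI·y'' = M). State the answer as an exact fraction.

y(2) = 104579/72000000 m

Load 1 — triangular load w₀=-7 kN/m (0→w₀ over full span):
  y_1 = (w₀Lx³/12-w₀L²x²/6-w₀x⁵/(120L))/EI = ((-7)·6·2³/12-(-7)·6²·2²/6-(-7)·2⁵/(120·6))/100000 = 3157/2250000 m
Load 2 — applied couple M₀=5 kN·m at a=18/5 m (b=L-a=12/5):
  y_2 = M₀x²/(2EI)  [x≤a] = 5·2²/(2·100000) = 1/10000 m
Load 3 — point force P=3 kN at a=3/2 m (b=L-a=9/2):
  y_3 = -Pa²(3x-a)/(6EI)  [x>a] = -3·(3/2)²·(3·2-(3/2))/(6·100000) = -81/1600000 m
Superposition: y = Σ y_i = 104579/72000000 m ≈ 0.001452 m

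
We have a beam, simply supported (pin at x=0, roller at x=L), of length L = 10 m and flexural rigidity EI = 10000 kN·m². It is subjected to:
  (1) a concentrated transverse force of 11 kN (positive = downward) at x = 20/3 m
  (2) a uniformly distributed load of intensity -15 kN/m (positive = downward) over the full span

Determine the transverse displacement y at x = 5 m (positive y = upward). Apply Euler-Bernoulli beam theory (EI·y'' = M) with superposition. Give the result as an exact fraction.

y(5) = 9113/51840 m

Load 1 — point force P=11 kN at a=20/3 m (b=L-a=10/3):
  y_1 = -Pbx(L²-b²-x²)/(6LEI)  [x≤a] = -11·(10/3)·5·(10²-(10/3)²-5²)/(6·10·10000) = -253/12960 m
Load 2 — uniform load w=-15 kN/m over full span:
  y_2 = -wx(L³-2Lx²+x³)/(24EI) = -(-15)·5·(10³-2·10·5²+5³)/(24·10000) = 25/128 m
Superposition: y = Σ y_i = 9113/51840 m ≈ 0.175791 m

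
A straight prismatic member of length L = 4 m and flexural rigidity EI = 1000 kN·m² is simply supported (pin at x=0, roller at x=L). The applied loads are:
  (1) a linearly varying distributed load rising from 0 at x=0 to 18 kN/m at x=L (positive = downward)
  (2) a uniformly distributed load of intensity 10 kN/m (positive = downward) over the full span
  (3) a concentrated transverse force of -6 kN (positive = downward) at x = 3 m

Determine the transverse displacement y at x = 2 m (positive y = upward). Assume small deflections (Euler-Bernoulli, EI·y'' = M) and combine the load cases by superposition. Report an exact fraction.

y(2) = -347/6000 m

Load 1 — triangular load w₀=18 kN/m (0→w₀ over full span):
  y_1 = -w₀x(7L⁴-10L²x²+3x⁴)/(360LEI) = -18·2·(7·4⁴-10·4²·2²+3·2⁴)/(360·4·1000) = -3/100 m
Load 2 — uniform load w=10 kN/m over full span:
  y_2 = -wx(L³-2Lx²+x³)/(24EI) = -10·2·(4³-2·4·2²+2³)/(24·1000) = -1/30 m
Load 3 — point force P=-6 kN at a=3 m (b=L-a=1):
  y_3 = -Pbx(L²-b²-x²)/(6LEI)  [x≤a] = -(-6)·1·2·(4²-1²-2²)/(6·4·1000) = 11/2000 m
Superposition: y = Σ y_i = -347/6000 m ≈ -0.057833 m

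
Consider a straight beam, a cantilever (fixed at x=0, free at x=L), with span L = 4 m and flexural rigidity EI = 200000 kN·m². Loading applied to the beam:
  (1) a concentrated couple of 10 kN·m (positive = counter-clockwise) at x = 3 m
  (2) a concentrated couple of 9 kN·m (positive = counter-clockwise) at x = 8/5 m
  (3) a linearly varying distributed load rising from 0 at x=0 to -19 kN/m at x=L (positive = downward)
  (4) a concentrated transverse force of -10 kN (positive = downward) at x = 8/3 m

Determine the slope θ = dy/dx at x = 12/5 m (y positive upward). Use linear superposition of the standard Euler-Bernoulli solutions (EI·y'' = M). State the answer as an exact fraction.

Load 1 — applied couple M₀=10 kN·m at a=3 m (b=L-a=1):
  θ_1 = M₀x/EI  [x≤a] = 10·(12/5)/200000 = 3/25000 rad
Load 2 — applied couple M₀=9 kN·m at a=8/5 m (b=L-a=12/5):
  θ_2 = M₀a/EI  [x>a] = 9·(8/5)/200000 = 9/125000 rad
Load 3 — triangular load w₀=-19 kN/m (0→w₀ over full span):
  θ_3 = (w₀Lx²/4-w₀L²x/3-w₀x⁴/(24L))/EI = ((-19)·4·(12/5)²/4-(-19)·4²·(12/5)/3-(-19)·(12/5)⁴/(24·4))/200000 = 10963/15625000 rad
Load 4 — point force P=-10 kN at a=8/3 m (b=L-a=4/3):
  θ_4 = -Px(2a-x)/(2EI)  [x≤a] = -(-10)·(12/5)·(2·(8/3)-(12/5))/(2·200000) = 11/62500 rad
Superposition: θ = Σ θ_i = 16713/15625000 rad ≈ 0.001070 rad

θ(12/5) = 16713/15625000 rad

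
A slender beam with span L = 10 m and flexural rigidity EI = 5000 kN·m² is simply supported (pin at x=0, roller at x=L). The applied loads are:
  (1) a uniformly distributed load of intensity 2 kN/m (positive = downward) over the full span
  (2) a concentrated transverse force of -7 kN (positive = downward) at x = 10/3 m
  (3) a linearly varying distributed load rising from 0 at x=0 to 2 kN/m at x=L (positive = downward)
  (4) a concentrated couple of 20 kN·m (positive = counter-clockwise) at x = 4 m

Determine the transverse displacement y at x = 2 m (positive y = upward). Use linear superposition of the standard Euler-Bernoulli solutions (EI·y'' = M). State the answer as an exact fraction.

y(2) = -35401/1265625 m

Load 1 — uniform load w=2 kN/m over full span:
  y_1 = -wx(L³-2Lx²+x³)/(24EI) = -2·2·(10³-2·10·2²+2³)/(24·5000) = -58/1875 m
Load 2 — point force P=-7 kN at a=10/3 m (b=L-a=20/3):
  y_2 = -Pbx(L²-b²-x²)/(6LEI)  [x≤a] = -(-7)·(20/3)·2·(10²-(20/3)²-2²)/(6·10·5000) = 812/50625 m
Load 3 — triangular load w₀=2 kN/m (0→w₀ over full span):
  y_3 = -w₀x(7L⁴-10L²x²+3x⁴)/(360LEI) = -2·2·(7·10⁴-10·10²·2²+3·2⁴)/(360·10·5000) = -688/46875 m
Load 4 — applied couple M₀=20 kN·m at a=4 m (b=L-a=6):
  y_4 = (M₀x³/(6L)+C₁x)/EI  [x≤a] with C₁=M₀(3b²-L²)/(6L)=8/3 = (20·2³/(6·10)+(8/3)·2)/5000 = 1/625 m
Superposition: y = Σ y_i = -35401/1265625 m ≈ -0.027971 m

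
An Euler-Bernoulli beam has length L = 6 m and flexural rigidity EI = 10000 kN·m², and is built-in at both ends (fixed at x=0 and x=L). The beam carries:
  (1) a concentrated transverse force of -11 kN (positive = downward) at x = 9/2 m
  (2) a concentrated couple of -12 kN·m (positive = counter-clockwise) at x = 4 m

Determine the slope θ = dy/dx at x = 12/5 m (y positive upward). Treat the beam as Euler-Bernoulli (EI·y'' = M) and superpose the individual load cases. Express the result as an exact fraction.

θ(12/5) = 879/2000000 rad

Load 1 — point force P=-11 kN at a=9/2 m (b=L-a=3/2):
  θ_1 = -Pb²x(2aL-(3a+b)x)/(2L³EI)  [x≤a] = -(-11)·(3/2)²·(12/5)·(2·(9/2)·6-(3·(9/2)+(3/2))·(12/5))/(2·6³·10000) = 99/400000 rad
Load 2 — applied couple M₀=-12 kN·m at a=4 m (b=L-a=2):
  θ_2 = (R_Ax²/2 - M_Ax)/EI  [x≤a] with R_A=-8/3, M_A=-4 = ((-8/3)·(12/5)²/2 - (-4)·(12/5))/10000 = 3/15625 rad
Superposition: θ = Σ θ_i = 879/2000000 rad ≈ 0.000440 rad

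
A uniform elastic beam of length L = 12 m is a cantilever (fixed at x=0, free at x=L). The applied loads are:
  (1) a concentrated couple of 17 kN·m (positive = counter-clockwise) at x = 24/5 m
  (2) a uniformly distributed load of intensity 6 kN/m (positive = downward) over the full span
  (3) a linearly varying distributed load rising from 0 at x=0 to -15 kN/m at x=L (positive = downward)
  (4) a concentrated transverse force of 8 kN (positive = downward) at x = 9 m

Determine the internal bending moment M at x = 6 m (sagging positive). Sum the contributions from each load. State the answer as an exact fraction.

Load 1 — applied couple M₀=17 kN·m at a=24/5 m (b=L-a=36/5):
  M_1 = 0  [x>a] = 0 kN·m
Load 2 — uniform load w=6 kN/m over full span:
  M_2 = -w(L-x)²/2 = -6·(12-6)²/2 = -108 kN·m
Load 3 — triangular load w₀=-15 kN/m (0→w₀ over full span):
  M_3 = w₀Lx/2 - w₀L²/3 - w₀x³/(6L) = (-15)·12·6/2 - (-15)·12²/3 - (-15)·6³/(6·12) = 225 kN·m
Load 4 — point force P=8 kN at a=9 m (b=L-a=3):
  M_4 = -P(a-x)  [x≤a] = -8·(9-6) = -24 kN·m
Superposition: M = Σ M_i = 93 kN·m ≈ 93.000000 kN·m

M(6) = 93 kN·m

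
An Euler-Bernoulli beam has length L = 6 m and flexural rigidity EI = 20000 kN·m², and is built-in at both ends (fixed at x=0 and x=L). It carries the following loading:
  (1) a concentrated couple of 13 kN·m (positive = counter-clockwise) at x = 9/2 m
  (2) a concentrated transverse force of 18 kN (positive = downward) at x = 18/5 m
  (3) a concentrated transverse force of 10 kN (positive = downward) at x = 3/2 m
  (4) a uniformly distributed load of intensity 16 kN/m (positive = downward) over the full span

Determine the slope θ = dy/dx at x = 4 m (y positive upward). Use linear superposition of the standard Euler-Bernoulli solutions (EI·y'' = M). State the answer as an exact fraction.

Load 1 — applied couple M₀=13 kN·m at a=9/2 m (b=L-a=3/2):
  θ_1 = (R_Ax²/2 - M_Ax)/EI  [x≤a] with R_A=39/16, M_A=65/16 = ((39/16)·4²/2 - (65/16)·4)/20000 = 13/80000 rad
Load 2 — point force P=18 kN at a=18/5 m (b=L-a=12/5):
  θ_2 = Pa²(L-x)(2bL-(3b+a)(L-x))/(2L³EI)  [x>a] = 18·(18/5)²·(6-4)·(2·(12/5)·6-(3·(12/5)+(18/5))·(6-4))/(2·6³·20000) = 243/625000 rad
Load 3 — point force P=10 kN at a=3/2 m (b=L-a=9/2):
  θ_3 = Pa²(L-x)(2bL-(3b+a)(L-x))/(2L³EI)  [x>a] = 10·(3/2)²·(6-4)·(2·(9/2)·6-(3·(9/2)+(3/2))·(6-4))/(2·6³·20000) = 1/8000 rad
Load 4 — uniform load w=16 kN/m over full span:
  θ_4 = -wx(L-x)(L-2x)/(12EI) = -16·4·(6-4)·(6-2·4)/(12·20000) = 2/1875 rad
Superposition: θ = Σ θ_i = 52289/30000000 rad ≈ 0.001743 rad

θ(4) = 52289/30000000 rad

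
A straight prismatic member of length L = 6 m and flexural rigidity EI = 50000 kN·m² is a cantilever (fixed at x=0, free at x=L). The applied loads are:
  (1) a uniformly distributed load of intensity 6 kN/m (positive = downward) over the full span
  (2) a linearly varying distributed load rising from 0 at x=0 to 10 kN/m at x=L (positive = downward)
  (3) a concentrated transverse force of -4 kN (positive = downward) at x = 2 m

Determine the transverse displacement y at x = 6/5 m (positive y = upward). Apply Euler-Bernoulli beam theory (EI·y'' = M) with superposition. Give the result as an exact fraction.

Load 1 — uniform load w=6 kN/m over full span:
  y_1 = -wx²(x²-4Lx+6L²)/(24EI) = -6·(6/5)²·((6/5)²-4·6·(6/5)+6·6²)/(24·50000) = -10611/7812500 m
Load 2 — triangular load w₀=10 kN/m (0→w₀ over full span):
  y_2 = (w₀Lx³/12-w₀L²x²/6-w₀x⁵/(120L))/EI = (10·6·(6/5)³/12-10·6²·(6/5)²/6-10·(6/5)⁵/(120·6))/50000 = -60777/39062500 m
Load 3 — point force P=-4 kN at a=2 m (b=L-a=4):
  y_3 = -Px²(3a-x)/(6EI)  [x≤a] = -(-4)·(6/5)²·(3·2-(6/5))/(6·50000) = 36/390625 m
Superposition: y = Σ y_i = -27558/9765625 m ≈ -0.002822 m

y(6/5) = -27558/9765625 m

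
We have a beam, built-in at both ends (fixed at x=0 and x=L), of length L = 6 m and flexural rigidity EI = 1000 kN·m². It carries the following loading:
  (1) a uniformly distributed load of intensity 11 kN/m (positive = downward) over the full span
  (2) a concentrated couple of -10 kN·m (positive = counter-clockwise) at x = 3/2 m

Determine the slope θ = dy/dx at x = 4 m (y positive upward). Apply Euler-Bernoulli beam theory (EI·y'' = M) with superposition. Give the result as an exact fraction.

θ(4) = 103/6000 rad

Load 1 — uniform load w=11 kN/m over full span:
  θ_1 = -wx(L-x)(L-2x)/(12EI) = -11·4·(6-4)·(6-2·4)/(12·1000) = 11/750 rad
Load 2 — applied couple M₀=-10 kN·m at a=3/2 m (b=L-a=9/2):
  θ_2 = (R_Ax²/2 - M_Ax - M₀(x-a))/EI  [x>a] with R_A=-15/8, M_A=15/8 = ((-15/8)·4²/2 - (15/8)·4 - (-10)·(4-(3/2)))/1000 = 1/400 rad
Superposition: θ = Σ θ_i = 103/6000 rad ≈ 0.017167 rad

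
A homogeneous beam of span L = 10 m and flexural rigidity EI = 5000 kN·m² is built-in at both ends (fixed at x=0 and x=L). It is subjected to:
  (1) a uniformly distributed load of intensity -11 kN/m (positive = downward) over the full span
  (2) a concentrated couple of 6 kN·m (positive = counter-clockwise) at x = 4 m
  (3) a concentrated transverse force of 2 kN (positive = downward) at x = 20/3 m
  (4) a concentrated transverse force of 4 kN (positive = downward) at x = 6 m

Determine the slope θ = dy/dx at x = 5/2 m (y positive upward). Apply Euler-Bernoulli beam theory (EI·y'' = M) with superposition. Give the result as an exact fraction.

θ(5/2) = 19093/1200000 rad

Load 1 — uniform load w=-11 kN/m over full span:
  θ_1 = -wx(L-x)(L-2x)/(12EI) = -(-11)·(5/2)·(10-(5/2))·(10-2·(5/2))/(12·5000) = 11/640 rad
Load 2 — applied couple M₀=6 kN·m at a=4 m (b=L-a=6):
  θ_2 = (R_Ax²/2 - M_Ax)/EI  [x≤a] with R_A=108/125, M_A=18/25 = ((108/125)·(5/2)²/2 - (18/25)·(5/2))/5000 = 9/50000 rad
Load 3 — point force P=2 kN at a=20/3 m (b=L-a=10/3):
  θ_3 = -Pb²x(2aL-(3a+b)x)/(2L³EI)  [x≤a] = -2·(10/3)²·(5/2)·(2·(20/3)·10-(3·(20/3)+(10/3))·(5/2))/(2·10³·5000) = -1/2400 rad
Load 4 — point force P=4 kN at a=6 m (b=L-a=4):
  θ_4 = -Pb²x(2aL-(3a+b)x)/(2L³EI)  [x≤a] = -4·4²·(5/2)·(2·6·10-(3·6+4)·(5/2))/(2·10³·5000) = -13/12500 rad
Superposition: θ = Σ θ_i = 19093/1200000 rad ≈ 0.015911 rad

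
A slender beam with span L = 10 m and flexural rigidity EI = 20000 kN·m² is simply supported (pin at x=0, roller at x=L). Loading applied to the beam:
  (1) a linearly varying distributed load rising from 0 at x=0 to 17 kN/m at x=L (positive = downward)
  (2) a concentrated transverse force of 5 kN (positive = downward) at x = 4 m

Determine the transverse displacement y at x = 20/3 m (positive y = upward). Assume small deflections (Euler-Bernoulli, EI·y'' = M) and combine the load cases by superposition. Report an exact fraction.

Load 1 — triangular load w₀=17 kN/m (0→w₀ over full span):
  y_1 = -w₀x(7L⁴-10L²x²+3x⁴)/(360LEI) = -17·(20/3)·(7·10⁴-10·10²·(20/3)²+3·(20/3)⁴)/(360·10·20000) = -289/5832 m
Load 2 — point force P=5 kN at a=4 m (b=L-a=6):
  y_2 = -Pa(L-x)(2Lx-a²-x²)/(6LEI)  [x>a] = -5·4·(10-(20/3))·(2·10·(20/3)-4²-(20/3)²)/(6·10·20000) = -41/10125 m
Superposition: y = Σ y_i = -39077/729000 m ≈ -0.053604 m

y(20/3) = -39077/729000 m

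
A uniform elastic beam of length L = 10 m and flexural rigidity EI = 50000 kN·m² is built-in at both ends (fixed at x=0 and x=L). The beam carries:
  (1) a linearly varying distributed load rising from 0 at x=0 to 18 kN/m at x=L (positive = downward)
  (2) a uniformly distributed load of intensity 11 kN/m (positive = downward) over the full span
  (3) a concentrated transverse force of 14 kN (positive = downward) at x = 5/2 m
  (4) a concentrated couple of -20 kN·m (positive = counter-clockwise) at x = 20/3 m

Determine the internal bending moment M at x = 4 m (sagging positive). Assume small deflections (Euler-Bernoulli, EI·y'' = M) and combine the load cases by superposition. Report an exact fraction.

Load 1 — triangular load w₀=18 kN/m (0→w₀ over full span):
  M_1 = 3w₀Lx/20 - w₀L²/30 - w₀x³/(6L) = 3·18·10·4/20 - 18·10²/30 - 18·4³/(6·10) = 144/5 kN·m
Load 2 — uniform load w=11 kN/m over full span:
  M_2 = wLx/2 - wL²/12 - wx²/2 = 11·10·4/2 - 11·10²/12 - 11·4²/2 = 121/3 kN·m
Load 3 — point force P=14 kN at a=5/2 m (b=L-a=15/2):
  M_3 = Pa²(a+3b)(L-x)/L³ - Pa²b/L²  [x>a] = 14·(5/2)²·((5/2)+3·(15/2))·(10-4)/10³ - 14·(5/2)²·(15/2)/10² = 105/16 kN·m
Load 4 — applied couple M₀=-20 kN·m at a=20/3 m (b=L-a=10/3):
  M_4 = R_Ax - M_A  [x≤a] with R_A=-8/3, M_A=-20/3 = (-8/3)·4 - (-20/3) = -4 kN·m
Superposition: M = Σ M_i = 17207/240 kN·m ≈ 71.695833 kN·m

M(4) = 17207/240 kN·m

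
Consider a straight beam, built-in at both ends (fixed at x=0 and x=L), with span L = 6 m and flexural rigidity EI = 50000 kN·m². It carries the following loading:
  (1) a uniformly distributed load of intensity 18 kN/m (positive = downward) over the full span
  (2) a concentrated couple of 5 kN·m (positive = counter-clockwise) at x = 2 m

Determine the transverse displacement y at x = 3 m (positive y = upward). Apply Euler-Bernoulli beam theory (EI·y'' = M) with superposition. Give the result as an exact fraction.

y(3) = -233/200000 m

Load 1 — uniform load w=18 kN/m over full span:
  y_1 = -wx²(L-x)²/(24EI) = -18·3²·(6-3)²/(24·50000) = -243/200000 m
Load 2 — applied couple M₀=5 kN·m at a=2 m (b=L-a=4):
  y_2 = (R_Ax³/6 - M_Ax²/2 - M₀(x-a)²/2)/EI  [x>a] with R_A=10/9, M_A=0 = ((10/9)·3³/6 - 0·3²/2 - 5·(3-2)²/2)/50000 = 1/20000 m
Superposition: y = Σ y_i = -233/200000 m ≈ -0.001165 m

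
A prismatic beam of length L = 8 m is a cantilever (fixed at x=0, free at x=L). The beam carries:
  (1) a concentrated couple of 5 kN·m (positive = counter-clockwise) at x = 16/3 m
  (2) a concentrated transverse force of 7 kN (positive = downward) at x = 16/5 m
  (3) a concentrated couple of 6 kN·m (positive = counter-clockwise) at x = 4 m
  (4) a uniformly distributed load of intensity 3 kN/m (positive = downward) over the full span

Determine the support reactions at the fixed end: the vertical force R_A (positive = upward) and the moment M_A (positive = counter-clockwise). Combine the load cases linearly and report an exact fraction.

R_A = 31 kN, M_A = 537/5 kN·m

Load 1 — applied couple M₀=5 kN·m at a=16/3 m (b=L-a=8/3):
  R_A = 0 kN
  M_A = -M₀ = -5 kN·m
Load 2 — point force P=7 kN at a=16/5 m (b=L-a=24/5):
  R_A = P = 7 kN
  M_A = Pa = 7·(16/5) = 112/5 kN·m
Load 3 — applied couple M₀=6 kN·m at a=4 m (b=L-a=4):
  R_A = 0 kN
  M_A = -M₀ = -6 kN·m
Load 4 — uniform load w=3 kN/m over full span:
  R_A = wL = 3·8 = 24 kN
  M_A = wL²/2 = 3·8²/2 = 96 kN·m
Superposition: R_A = 31 kN, M_A = 537/5 kN·m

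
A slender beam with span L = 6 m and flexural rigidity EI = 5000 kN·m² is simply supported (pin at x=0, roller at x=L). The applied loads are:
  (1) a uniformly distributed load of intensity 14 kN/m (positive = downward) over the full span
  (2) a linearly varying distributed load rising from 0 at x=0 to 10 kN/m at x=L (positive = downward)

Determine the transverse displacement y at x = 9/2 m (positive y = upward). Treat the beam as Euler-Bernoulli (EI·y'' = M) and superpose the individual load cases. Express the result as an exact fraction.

Load 1 — uniform load w=14 kN/m over full span:
  y_1 = -wx(L³-2Lx²+x³)/(24EI) = -14·(9/2)·(6³-2·6·(9/2)²+(9/2)³)/(24·5000) = -10773/320000 m
Load 2 — triangular load w₀=10 kN/m (0→w₀ over full span):
  y_2 = -w₀x(7L⁴-10L²x²+3x⁴)/(360LEI) = -10·(9/2)·(7·6⁴-10·6²·(9/2)²+3·(9/2)⁴)/(360·6·5000) = -3213/256000 m
Superposition: y = Σ y_i = -59157/1280000 m ≈ -0.046216 m

y(9/2) = -59157/1280000 m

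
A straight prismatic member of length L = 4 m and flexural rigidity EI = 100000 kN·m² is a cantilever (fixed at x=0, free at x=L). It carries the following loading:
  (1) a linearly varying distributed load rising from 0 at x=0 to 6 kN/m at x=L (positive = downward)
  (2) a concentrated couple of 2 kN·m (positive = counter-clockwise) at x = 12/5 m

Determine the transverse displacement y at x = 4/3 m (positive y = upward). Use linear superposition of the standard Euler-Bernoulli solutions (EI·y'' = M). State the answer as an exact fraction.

y(4/3) = -1669/7593750 m

Load 1 — triangular load w₀=6 kN/m (0→w₀ over full span):
  y_1 = (w₀Lx³/12-w₀L²x²/6-w₀x⁵/(120L))/EI = (6·4·(4/3)³/12-6·4²·(4/3)²/6-6·(4/3)⁵/(120·4))/100000 = -902/3796875 m
Load 2 — applied couple M₀=2 kN·m at a=12/5 m (b=L-a=8/5):
  y_2 = M₀x²/(2EI)  [x≤a] = 2·(4/3)²/(2·100000) = 1/56250 m
Superposition: y = Σ y_i = -1669/7593750 m ≈ -0.000220 m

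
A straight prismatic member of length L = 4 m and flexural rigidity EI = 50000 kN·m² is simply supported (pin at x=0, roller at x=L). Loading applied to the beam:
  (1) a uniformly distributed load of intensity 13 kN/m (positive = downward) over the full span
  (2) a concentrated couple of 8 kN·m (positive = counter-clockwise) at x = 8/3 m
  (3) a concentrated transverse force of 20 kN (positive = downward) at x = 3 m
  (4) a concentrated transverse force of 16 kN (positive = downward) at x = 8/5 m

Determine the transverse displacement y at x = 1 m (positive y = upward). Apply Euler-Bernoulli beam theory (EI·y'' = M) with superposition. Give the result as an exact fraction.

Load 1 — uniform load w=13 kN/m over full span:
  y_1 = -wx(L³-2Lx²+x³)/(24EI) = -13·1·(4³-2·4·1²+1³)/(24·50000) = -247/400000 m
Load 2 — applied couple M₀=8 kN·m at a=8/3 m (b=L-a=4/3):
  y_2 = (M₀x³/(6L)+C₁x)/EI  [x≤a] with C₁=M₀(3b²-L²)/(6L)=-32/9 = (8·1³/(6·4)+(-32/9)·1)/50000 = -29/450000 m
Load 3 — point force P=20 kN at a=3 m (b=L-a=1):
  y_3 = -Pbx(L²-b²-x²)/(6LEI)  [x≤a] = -20·1·1·(4²-1²-1²)/(6·4·50000) = -7/30000 m
Load 4 — point force P=16 kN at a=8/5 m (b=L-a=12/5):
  y_4 = -Pbx(L²-b²-x²)/(6LEI)  [x≤a] = -16·(12/5)·1·(4²-(12/5)²-1²)/(6·4·50000) = -231/781250 m
Superposition: y = Σ y_i = -544931/450000000 m ≈ -0.001211 m

y(1) = -544931/450000000 m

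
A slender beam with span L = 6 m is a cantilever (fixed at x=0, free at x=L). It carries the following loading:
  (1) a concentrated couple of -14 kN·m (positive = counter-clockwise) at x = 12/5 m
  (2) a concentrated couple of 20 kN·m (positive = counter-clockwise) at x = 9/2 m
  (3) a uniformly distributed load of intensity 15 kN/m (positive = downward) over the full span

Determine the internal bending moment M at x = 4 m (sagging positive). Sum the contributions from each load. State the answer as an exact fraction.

M(4) = -10 kN·m

Load 1 — applied couple M₀=-14 kN·m at a=12/5 m (b=L-a=18/5):
  M_1 = 0  [x>a] = 0 kN·m
Load 2 — applied couple M₀=20 kN·m at a=9/2 m (b=L-a=3/2):
  M_2 = M₀  [x≤a] = 20 = 20 kN·m
Load 3 — uniform load w=15 kN/m over full span:
  M_3 = -w(L-x)²/2 = -15·(6-4)²/2 = -30 kN·m
Superposition: M = Σ M_i = -10 kN·m ≈ -10.000000 kN·m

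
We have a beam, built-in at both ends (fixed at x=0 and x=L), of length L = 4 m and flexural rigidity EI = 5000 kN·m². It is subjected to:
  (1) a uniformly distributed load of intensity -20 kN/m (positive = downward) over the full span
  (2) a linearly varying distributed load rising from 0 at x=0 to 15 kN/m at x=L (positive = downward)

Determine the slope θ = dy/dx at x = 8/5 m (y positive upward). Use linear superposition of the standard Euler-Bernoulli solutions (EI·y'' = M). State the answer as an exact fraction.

Load 1 — uniform load w=-20 kN/m over full span:
  θ_1 = -wx(L-x)(L-2x)/(12EI) = -(-20)·(8/5)·(4-(8/5))·(4-2·(8/5))/(12·5000) = 16/15625 rad
Load 2 — triangular load w₀=15 kN/m (0→w₀ over full span):
  θ_2 = -w₀(2x(L-x)(L-2x)(x+2L)+x²(L-x)²)/(120LEI) = -15·(2·(8/5)·(4-(8/5))·(4-2·(8/5))·((8/5)+2·4)+(8/5)²·(4-(8/5))²)/(120·4·5000) = -36/78125 rad
Superposition: θ = Σ θ_i = 44/78125 rad ≈ 0.000563 rad

θ(8/5) = 44/78125 rad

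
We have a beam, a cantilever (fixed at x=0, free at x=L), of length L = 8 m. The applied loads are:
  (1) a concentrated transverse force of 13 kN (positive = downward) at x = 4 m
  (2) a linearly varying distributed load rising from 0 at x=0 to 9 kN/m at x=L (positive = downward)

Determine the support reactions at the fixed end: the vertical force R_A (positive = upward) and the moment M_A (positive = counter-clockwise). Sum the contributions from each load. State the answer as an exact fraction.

Load 1 — point force P=13 kN at a=4 m (b=L-a=4):
  R_A = P = 13 kN
  M_A = Pa = 13·4 = 52 kN·m
Load 2 — triangular load w₀=9 kN/m (0→w₀ over full span):
  R_A = w₀L/2 = 9·8/2 = 36 kN
  M_A = w₀L²/3 = 9·8²/3 = 192 kN·m
Superposition: R_A = 49 kN, M_A = 244 kN·m

R_A = 49 kN, M_A = 244 kN·m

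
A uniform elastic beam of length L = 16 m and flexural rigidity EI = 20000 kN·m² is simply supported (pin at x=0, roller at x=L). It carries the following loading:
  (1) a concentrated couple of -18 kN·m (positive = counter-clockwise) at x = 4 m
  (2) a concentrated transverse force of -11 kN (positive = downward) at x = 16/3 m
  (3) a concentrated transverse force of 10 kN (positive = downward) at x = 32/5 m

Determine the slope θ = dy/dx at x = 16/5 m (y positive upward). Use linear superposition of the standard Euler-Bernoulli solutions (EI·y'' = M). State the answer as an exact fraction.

θ(16/5) = -72089/40500000 rad

Load 1 — applied couple M₀=-18 kN·m at a=4 m (b=L-a=12):
  θ_1 = (M₀x²/(2L)+C₁)/EI  [x≤a] with C₁=M₀(3b²-L²)/(6L)=-33 = ((-18)·(16/5)²/(2·16)+(-33))/20000 = -969/500000 rad
Load 2 — point force P=-11 kN at a=16/3 m (b=L-a=32/3):
  θ_2 = -Pb(L²-b²-3x²)/(6LEI)  [x≤a] = -(-11)·(32/3)·(16²-(32/3)²-3·(16/5)²)/(6·16·20000) = 8624/1265625 rad
Load 3 — point force P=10 kN at a=32/5 m (b=L-a=48/5):
  θ_3 = -Pb(L²-b²-3x²)/(6LEI)  [x≤a] = -10·(48/5)·(16²-(48/5)²-3·(16/5)²)/(6·16·20000) = -104/15625 rad
Superposition: θ = Σ θ_i = -72089/40500000 rad ≈ -0.001780 rad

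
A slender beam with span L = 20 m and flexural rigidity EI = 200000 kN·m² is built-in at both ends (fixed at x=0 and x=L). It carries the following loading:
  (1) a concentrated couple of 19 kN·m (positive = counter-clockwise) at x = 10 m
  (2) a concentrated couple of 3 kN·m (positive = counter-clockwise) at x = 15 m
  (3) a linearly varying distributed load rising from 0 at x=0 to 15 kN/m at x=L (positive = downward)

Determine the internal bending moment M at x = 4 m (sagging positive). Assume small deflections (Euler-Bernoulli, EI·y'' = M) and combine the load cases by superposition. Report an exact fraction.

Load 1 — applied couple M₀=19 kN·m at a=10 m (b=L-a=10):
  M_1 = R_Ax - M_A  [x≤a] with R_A=57/40, M_A=19/4 = (57/40)·4 - (19/4) = 19/20 kN·m
Load 2 — applied couple M₀=3 kN·m at a=15 m (b=L-a=5):
  M_2 = R_Ax - M_A  [x≤a] with R_A=27/160, M_A=15/16 = (27/160)·4 - (15/16) = -21/80 kN·m
Load 3 — triangular load w₀=15 kN/m (0→w₀ over full span):
  M_3 = 3w₀Lx/20 - w₀L²/30 - w₀x³/(6L) = 3·15·20·4/20 - 15·20²/30 - 15·4³/(6·20) = -28 kN·m
Superposition: M = Σ M_i = -437/16 kN·m ≈ -27.312500 kN·m

M(4) = -437/16 kN·m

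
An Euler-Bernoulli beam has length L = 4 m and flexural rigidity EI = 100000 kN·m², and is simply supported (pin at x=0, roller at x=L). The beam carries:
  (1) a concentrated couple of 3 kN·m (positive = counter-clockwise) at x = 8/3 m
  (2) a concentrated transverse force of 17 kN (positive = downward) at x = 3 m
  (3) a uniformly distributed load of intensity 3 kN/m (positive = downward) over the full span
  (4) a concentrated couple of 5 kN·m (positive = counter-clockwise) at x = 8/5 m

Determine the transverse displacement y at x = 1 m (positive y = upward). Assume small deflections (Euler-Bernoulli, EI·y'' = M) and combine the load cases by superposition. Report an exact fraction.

Load 1 — applied couple M₀=3 kN·m at a=8/3 m (b=L-a=4/3):
  y_1 = (M₀x³/(6L)+C₁x)/EI  [x≤a] with C₁=M₀(3b²-L²)/(6L)=-4/3 = (3·1³/(6·4)+(-4/3)·1)/100000 = -29/2400000 m
Load 2 — point force P=17 kN at a=3 m (b=L-a=1):
  y_2 = -Pbx(L²-b²-x²)/(6LEI)  [x≤a] = -17·1·1·(4²-1²-1²)/(6·4·100000) = -119/1200000 m
Load 3 — uniform load w=3 kN/m over full span:
  y_3 = -wx(L³-2Lx²+x³)/(24EI) = -3·1·(4³-2·4·1²+1³)/(24·100000) = -57/800000 m
Load 4 — applied couple M₀=5 kN·m at a=8/5 m (b=L-a=12/5):
  y_4 = (M₀x³/(6L)+C₁x)/EI  [x≤a] with C₁=M₀(3b²-L²)/(6L)=4/15 = (5·1³/(6·4)+(4/15)·1)/100000 = 19/4000000 m
Superposition: y = Σ y_i = -711/4000000 m ≈ -0.000178 m

y(1) = -711/4000000 m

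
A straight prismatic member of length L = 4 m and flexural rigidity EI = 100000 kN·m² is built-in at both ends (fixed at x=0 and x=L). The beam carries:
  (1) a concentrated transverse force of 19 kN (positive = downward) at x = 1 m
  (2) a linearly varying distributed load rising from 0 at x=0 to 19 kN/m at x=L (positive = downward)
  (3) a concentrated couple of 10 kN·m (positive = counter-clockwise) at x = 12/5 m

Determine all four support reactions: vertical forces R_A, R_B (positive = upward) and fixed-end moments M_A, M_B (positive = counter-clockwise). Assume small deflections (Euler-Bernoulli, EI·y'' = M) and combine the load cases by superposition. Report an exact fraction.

Load 1 — point force P=19 kN at a=1 m (b=L-a=3):
  R_A = Pb²(3a+b)/L³ = 19·3²·(3·1+3)/4³ = 513/32 kN
  M_A = Pab²/L² = 19·1·3²/4² = 171/16 kN·m
  R_B = Pa²(a+3b)/L³ = 19·1²·(1+3·3)/4³ = 95/32 kN
  M_B = -Pa²b/L² = -19·1²·3/4² = -57/16 kN·m
Load 2 — triangular load w₀=19 kN/m (0→w₀ over full span):
  R_A = 3w₀L/20 = 3·19·4/20 = 57/5 kN
  M_A = w₀L²/30 = 19·4²/30 = 152/15 kN·m
  R_B = 7w₀L/20 = 7·19·4/20 = 133/5 kN
  M_B = -w₀L²/20 = -19·4²/20 = -76/5 kN·m
Load 3 — applied couple M₀=10 kN·m at a=12/5 m (b=L-a=8/5):
  R_A = 6M₀ab/L³ = 6·10·(12/5)·(8/5)/4³ = 18/5 kN
  M_A = M₀b(2a-b)/L² = 10·(8/5)·(2·(12/5)-(8/5))/4² = 16/5 kN·m
  R_B = -6M₀ab/L³ = -6·10·(12/5)·(8/5)/4³ = -18/5 kN
  M_B = M₀a(2b-a)/L² = 10·(12/5)·(2·(8/5)-(12/5))/4² = 6/5 kN·m
Superposition: R_A = 993/32 kN, M_A = 1153/48 kN·m, R_B = 831/32 kN, M_B = -281/16 kN·m

R_A = 993/32 kN, M_A = 1153/48 kN·m, R_B = 831/32 kN, M_B = -281/16 kN·m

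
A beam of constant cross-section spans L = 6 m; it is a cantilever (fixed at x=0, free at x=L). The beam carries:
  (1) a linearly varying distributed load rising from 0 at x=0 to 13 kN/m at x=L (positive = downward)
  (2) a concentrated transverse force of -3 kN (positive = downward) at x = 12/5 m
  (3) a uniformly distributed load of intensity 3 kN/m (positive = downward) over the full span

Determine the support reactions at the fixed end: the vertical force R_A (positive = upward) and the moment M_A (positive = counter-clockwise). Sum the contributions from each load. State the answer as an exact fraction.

R_A = 54 kN, M_A = 1014/5 kN·m

Load 1 — triangular load w₀=13 kN/m (0→w₀ over full span):
  R_A = w₀L/2 = 13·6/2 = 39 kN
  M_A = w₀L²/3 = 13·6²/3 = 156 kN·m
Load 2 — point force P=-3 kN at a=12/5 m (b=L-a=18/5):
  R_A = P = (-3) = -3 kN
  M_A = Pa = (-3)·(12/5) = -36/5 kN·m
Load 3 — uniform load w=3 kN/m over full span:
  R_A = wL = 3·6 = 18 kN
  M_A = wL²/2 = 3·6²/2 = 54 kN·m
Superposition: R_A = 54 kN, M_A = 1014/5 kN·m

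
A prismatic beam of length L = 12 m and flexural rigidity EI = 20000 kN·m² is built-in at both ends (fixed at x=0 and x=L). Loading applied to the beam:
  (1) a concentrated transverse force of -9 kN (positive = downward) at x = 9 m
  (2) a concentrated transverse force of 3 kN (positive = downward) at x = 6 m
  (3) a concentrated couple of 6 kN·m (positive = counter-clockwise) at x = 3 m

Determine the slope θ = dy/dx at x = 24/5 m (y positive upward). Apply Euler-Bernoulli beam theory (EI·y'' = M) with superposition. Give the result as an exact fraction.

Load 1 — point force P=-9 kN at a=9 m (b=L-a=3):
  θ_1 = -Pb²x(2aL-(3a+b)x)/(2L³EI)  [x≤a] = -(-9)·3²·(24/5)·(2·9·12-(3·9+3)·(24/5))/(2·12³·20000) = 81/200000 rad
Load 2 — point force P=3 kN at a=6 m (b=L-a=6):
  θ_2 = -Pb²x(2aL-(3a+b)x)/(2L³EI)  [x≤a] = -3·6²·(24/5)·(2·6·12-(3·6+6)·(24/5))/(2·12³·20000) = -27/125000 rad
Load 3 — applied couple M₀=6 kN·m at a=3 m (b=L-a=9):
  θ_3 = (R_Ax²/2 - M_Ax - M₀(x-a))/EI  [x>a] with R_A=9/16, M_A=-9/8 = ((9/16)·(24/5)²/2 - (-9/8)·(24/5) - 6·((24/5)-3))/20000 = 27/500000 rad
Superposition: θ = Σ θ_i = 243/1000000 rad ≈ 0.000243 rad

θ(24/5) = 243/1000000 rad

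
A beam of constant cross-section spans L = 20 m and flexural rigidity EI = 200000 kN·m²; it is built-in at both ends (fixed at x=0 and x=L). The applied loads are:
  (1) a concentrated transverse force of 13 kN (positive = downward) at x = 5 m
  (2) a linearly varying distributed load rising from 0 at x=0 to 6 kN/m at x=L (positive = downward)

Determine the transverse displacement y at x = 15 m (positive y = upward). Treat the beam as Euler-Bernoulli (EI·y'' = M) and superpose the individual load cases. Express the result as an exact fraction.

y(15) = -1357/307200 m

Load 1 — point force P=13 kN at a=5 m (b=L-a=15):
  y_1 = -Pa²(L-x)²(3bL-(3b+a)(L-x))/(6L³EI)  [x>a] = -13·5²·(20-15)²·(3·15·20-(3·15+5)·(20-15))/(6·20³·200000) = -169/307200 m
Load 2 — triangular load w₀=6 kN/m (0→w₀ over full span):
  y_2 = -w₀x²(L-x)²(x+2L)/(120LEI) = -6·15²·(20-15)²·(15+2·20)/(120·20·200000) = -99/25600 m
Superposition: y = Σ y_i = -1357/307200 m ≈ -0.004417 m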